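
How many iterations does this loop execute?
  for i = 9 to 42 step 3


The loop variable i takes values starting at 9 and increments by 3 each iteration.
Sequence: i = 9, 12, 15, 18, 21, 24, 27, 30, 33, ...
The upper bound 42 is inclusive, so the count is floor((last - first) / step) + 1:
floor((42 - 9) / 3) + 1 = floor(33/3) + 1 = 11 + 1 = 12


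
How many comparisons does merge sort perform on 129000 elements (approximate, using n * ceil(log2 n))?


Recursion depth: ceil(log2(129000)) = 17
Each recursion level merges n = 129000 elements
Total = 129000 * 17 = 2193000


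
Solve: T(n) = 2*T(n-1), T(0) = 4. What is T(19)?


Unrolling:
T(19) = 2*T(18) = 2^2*T(17) = ... = 2^19*T(0)
= 2^19 * 4
= 524288 * 4 = 2097152


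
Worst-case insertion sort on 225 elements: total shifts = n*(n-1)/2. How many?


Sum of shifts = 1 + 2 + 3 + ... + 224
= 225 * 224 / 2
= 50400 / 2
= 25200


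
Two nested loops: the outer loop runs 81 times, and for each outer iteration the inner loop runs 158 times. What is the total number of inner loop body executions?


Outer loop: 81 iterations
Inner loop: 158 iterations per outer iteration
Total = 81 * 158 = 12798


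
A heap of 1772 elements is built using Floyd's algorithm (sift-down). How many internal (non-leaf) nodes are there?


Leaf nodes occupy roughly half the array.
Sift-down is called for each internal node, starting from the last one.
Internal nodes = floor(n/2) = floor(1772/2) = 886


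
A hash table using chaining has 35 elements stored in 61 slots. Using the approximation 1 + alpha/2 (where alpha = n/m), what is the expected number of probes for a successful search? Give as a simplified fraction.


Load factor alpha = n/m = 35/61
Expected probes = 1 + alpha/2 = 1 + 35/(2*61)
= 1 + 35/122
= 122/122 + 35/122
= 157/122


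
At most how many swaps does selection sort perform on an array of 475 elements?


Each of the 474 passes places one element in its final position.
Pass 1: swap minimum into position 0
Pass 2: swap minimum of remaining into position 1
...
Pass 474: last two elements, one swap
Maximum swaps = 475 - 1 = 474


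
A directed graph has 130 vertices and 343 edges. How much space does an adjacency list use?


Adjacency list: one list head per vertex + one entry per edge
Vertex heads: 130
Edge entries: 343
Total = 130 + 343 = 473


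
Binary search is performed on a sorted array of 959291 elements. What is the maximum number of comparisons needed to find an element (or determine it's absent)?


Binary search halves the search space each comparison:
  Step 1: search space = 959291 -> 479645
  Step 2: search space = 479645 -> 239822
  Step 3: search space = 239822 -> 119911
  Step 4: search space = 119911 -> 59955
  Step 5: search space = 59955 -> 29977
  Step 6: search space = 29977 -> 14988
  Step 7: search space = 14988 -> 7494
  Step 8: search space = 7494 -> 3747
  Step 9: search space = 3747 -> 1873
  Step 10: search space = 1873 -> 936
  Step 11: search space = 936 -> 468
  Step 12: search space = 468 -> 234
  Step 13: search space = 234 -> 117
  Step 14: search space = 117 -> 58
  Step 15: search space = 58 -> 29
  Step 16: search space = 29 -> 14
  Step 17: search space = 14 -> 7
  Step 18: search space = 7 -> 3
  Step 19: search space = 3 -> 1
  Step 20: search space = 1 (final check)
Maximum comparisons = floor(log2(959291)) + 1 = 19 + 1 = 20


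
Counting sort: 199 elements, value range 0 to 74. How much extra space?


n = 199 (output array)
k = 75 (count array for 75 distinct values)
Extra space = 199 + 75 = 274


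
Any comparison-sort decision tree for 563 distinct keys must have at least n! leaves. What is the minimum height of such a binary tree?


A binary decision tree of height h has at most 2^h leaves and needs at least n! of them, so h >= ceil(log2(n!)).
563! is far too large to multiply out, so use Stirling's series:
  ln(n!) ~ n ln n - n + (1/2) ln(2 pi n) + 1/(12n)  (error below 1/(360 n^3), negligible here)
  ln(563) = 6.3332796
  n ln n = 563 * 6.3332796 = 3565.6364
  (1/2) ln(2 pi * 563) = (1/2) ln(3537.4333) = 4.0856
  1/(12*563) = 0.0001
  ln(563!) ~ 3565.6364 - 563 + 4.0856 + 0.0001 = 3006.7221
Convert to base 2: log2(563!) = 3006.7221 / ln 2 = 3006.7221 / 0.69314718 = 4337.7831
ceil(4337.7831) = 4338


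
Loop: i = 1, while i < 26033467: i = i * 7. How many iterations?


i multiplies by 7 each step:
i = 1 -> 7 -> 49 -> 343 -> 2401 -> 16807 -> 117649 -> 823543 -> 5764801 -> 40353607 (stop)
Iterations = ceil(log_7(26033467)) = 9


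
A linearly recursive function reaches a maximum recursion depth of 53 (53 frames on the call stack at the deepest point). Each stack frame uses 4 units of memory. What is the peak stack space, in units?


Maximum recursion depth = 53 frames
Memory per frame = 4 units
Total stack space = depth * frame_size
= 53 * 4 = 212


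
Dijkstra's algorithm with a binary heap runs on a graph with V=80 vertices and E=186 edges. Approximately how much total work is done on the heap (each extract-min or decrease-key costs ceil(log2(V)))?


Dijkstra with a binary heap: each vertex is extracted once, each edge may relax once.
Each heap operation costs O(log V).
V + E = 80 + 186 = 266
ceil(log2(80)) = 7 (since 2^6 = 64 < 80 <= 128 = 2^7)
Total heap work = (V+E) * ceil(log2(V)) = 266 * 7 = 1862


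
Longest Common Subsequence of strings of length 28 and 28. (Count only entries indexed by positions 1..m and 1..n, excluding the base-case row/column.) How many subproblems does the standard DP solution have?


DP table indexed by positions in both strings.
First string: 28 positions
Second string: 28 positions
Total = 28 * 28 = 784


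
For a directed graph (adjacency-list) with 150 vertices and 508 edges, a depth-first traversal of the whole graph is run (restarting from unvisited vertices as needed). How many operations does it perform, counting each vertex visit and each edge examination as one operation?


A full DFS traversal visits each vertex once and examines each edge once.
V = 150
E = 508
Sum = 150 + 508 = 658


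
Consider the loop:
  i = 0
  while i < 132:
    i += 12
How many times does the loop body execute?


Starting at i = 0, each iteration adds 12.
Iterations until i >= 132:
  Iteration 1: i = 0 -> i = 12
  Iteration 2: i = 12 -> i = 24
  Iteration 3: i = 24 -> i = 36
  Iteration 4: i = 36 -> i = 48
  Iteration 5: i = 48 -> i = 60
  Iteration 6: i = 60 -> i = 72
  Iteration 7: i = 72 -> i = 84
  Iteration 8: i = 84 -> i = 96
  ... continuing ...
Total iterations = ceil(132/12) = 11


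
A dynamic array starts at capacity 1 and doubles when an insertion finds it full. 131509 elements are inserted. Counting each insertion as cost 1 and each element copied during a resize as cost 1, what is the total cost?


n = 131509
Insertion costs: 131509
Resizes copy 1, 2, 4, ... up to the largest power of 2 that is <= n-1 = 131508, i.e. 131072.
Copy costs = 1 + 2 + 4 + 8 + 16 + 32 + 64 + 128 + 256 + 512 + 1024 + 2048 + 4096 + 8192 + 16384 + 32768 + 65536 + 131072 = 262143
Total = 131509 + 262143 = 393652


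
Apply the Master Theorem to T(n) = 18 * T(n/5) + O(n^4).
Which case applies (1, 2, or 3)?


The Master Theorem: T(n) = a*T(n/b) + O(n^c)
  a = 18, b = 5, c = 4
log_b(a) = log_5(18) ~ 1.796
Compare b^c with a: 5^4 = 625 > 18, so c > log_b(a).
Since c > log_b(a), Case 3 applies.
T(n) = O(n^4)
Master Theorem case = 3


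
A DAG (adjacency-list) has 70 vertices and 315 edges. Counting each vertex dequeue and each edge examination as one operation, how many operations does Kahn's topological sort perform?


V = 70 (vertex processing)
E = 315 (edge processing)
V + E = 70 + 315 = 385


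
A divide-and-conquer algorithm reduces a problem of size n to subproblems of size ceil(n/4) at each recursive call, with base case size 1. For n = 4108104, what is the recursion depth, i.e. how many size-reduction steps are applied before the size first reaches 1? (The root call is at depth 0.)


Each step divides the size by 4 (rounding up); after k steps the size is ceil(n/4^k), which equals 1 exactly when 4^k >= n.
So the depth is the smallest k with 4^k >= 4108104, i.e. ceil(log_4(4108104)).
4^10 = 1048576 < 4108104 <= 4194304 = 4^11
Recursion depth = 11


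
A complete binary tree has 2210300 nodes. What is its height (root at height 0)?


In a complete binary tree, level k holds nodes 2^k .. 2^(k+1)-1 (1-indexed).
Height = floor(log2(n)) = floor(log2(2210300)) = 21
Check: 2^21 = 2097152 <= 2210300 < 4194304 = 2^22


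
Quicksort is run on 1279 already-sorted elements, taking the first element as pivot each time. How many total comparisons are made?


Sum of comparisons per partition:
1278 + 1277 + ... + 1 + 0
= 1279 * (1279 - 1) / 2
= 1279 * 1278 / 2
= 817281


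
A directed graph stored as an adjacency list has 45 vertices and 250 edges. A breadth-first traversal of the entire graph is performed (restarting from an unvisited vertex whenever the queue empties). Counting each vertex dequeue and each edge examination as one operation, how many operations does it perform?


A full BFS traversal dequeues each vertex once and examines each edge once.
Vertex visits: 45
Edge visits: 250
V + E = 45 + 250 = 295


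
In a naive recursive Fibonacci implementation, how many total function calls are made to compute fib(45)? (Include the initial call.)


Let C(m) = total calls to evaluate fib(m). Then C(0)=C(1)=1, and
C(m) = 1 + C(m-1) + C(m-2) for m >= 2.
Build the table (each entry = 1 + previous two):
  C(0) = 1
  C(1) = 1
  C(2) = 1 + 1 + 1 = 3
  C(3) = 1 + 3 + 1 = 5
  C(4) = 1 + 5 + 3 = 9
  C(5) = 1 + 9 + 5 = 15
  C(6) = 1 + 15 + 9 = 25
  C(7) = 1 + 25 + 15 = 41
  C(8) = 1 + 41 + 25 = 67
  C(9) = 1 + 67 + 41 = 109
  C(10) = 1 + 109 + 67 = 177
  C(11) = 1 + 177 + 109 = 287
  C(12) = 1 + 287 + 177 = 465
  C(13) = 1 + 465 + 287 = 753
  C(14) = 1 + 753 + 465 = 1219
  C(15) = 1 + 1219 + 753 = 1973
  C(16) = 1 + 1973 + 1219 = 3193
  C(17) = 1 + 3193 + 1973 = 5167
  C(18) = 1 + 5167 + 3193 = 8361
  C(19) = 1 + 8361 + 5167 = 13529
  C(20) = 1 + 13529 + 8361 = 21891
  C(21) = 1 + 21891 + 13529 = 35421
  C(22) = 1 + 35421 + 21891 = 57313
  C(23) = 1 + 57313 + 35421 = 92735
  C(24) = 1 + 92735 + 57313 = 150049
  C(25) = 1 + 150049 + 92735 = 242785
  C(26) = 1 + 242785 + 150049 = 392835
  C(27) = 1 + 392835 + 242785 = 635621
  C(28) = 1 + 635621 + 392835 = 1028457
  C(29) = 1 + 1028457 + 635621 = 1664079
  C(30) = 1 + 1664079 + 1028457 = 2692537
  C(31) = 1 + 2692537 + 1664079 = 4356617
  C(32) = 1 + 4356617 + 2692537 = 7049155
  C(33) = 1 + 7049155 + 4356617 = 11405773
  C(34) = 1 + 11405773 + 7049155 = 18454929
  C(35) = 1 + 18454929 + 11405773 = 29860703
  C(36) = 1 + 29860703 + 18454929 = 48315633
  C(37) = 1 + 48315633 + 29860703 = 78176337
  C(38) = 1 + 78176337 + 48315633 = 126491971
  C(39) = 1 + 126491971 + 78176337 = 204668309
  C(40) = 1 + 204668309 + 126491971 = 331160281
  C(41) = 1 + 331160281 + 204668309 = 535828591
  C(42) = 1 + 535828591 + 331160281 = 866988873
  C(43) = 1 + 866988873 + 535828591 = 1402817465
  C(44) = 1 + 1402817465 + 866988873 = 2269806339
  C(45) = 1 + 2269806339 + 1402817465 = 3672623805
Total calls for fib(45) = 3672623805


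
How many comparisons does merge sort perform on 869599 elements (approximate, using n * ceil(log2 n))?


Recursion depth: ceil(log2(869599)) = 20
Each recursion level merges n = 869599 elements
Total = 869599 * 20 = 17391980


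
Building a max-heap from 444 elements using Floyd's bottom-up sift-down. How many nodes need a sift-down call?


In a heap of 444 elements (0-indexed array):
  Last element index: 443
  Parent of last element: floor((443 - 1) / 2) = 221
  Internal nodes: indices 0 to 221
  Count = floor(444/2) = 222


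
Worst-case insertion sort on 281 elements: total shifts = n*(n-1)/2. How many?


Sum of shifts = 1 + 2 + 3 + ... + 280
= 281 * 280 / 2
= 78680 / 2
= 39340


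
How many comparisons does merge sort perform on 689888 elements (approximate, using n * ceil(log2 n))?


Recursion depth: ceil(log2(689888)) = 20
Each recursion level merges n = 689888 elements
Total = 689888 * 20 = 13797760


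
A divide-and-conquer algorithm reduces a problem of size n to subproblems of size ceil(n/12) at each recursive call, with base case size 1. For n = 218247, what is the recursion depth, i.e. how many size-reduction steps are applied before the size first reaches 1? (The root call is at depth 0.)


Each step divides the size by 12 (rounding up); after k steps the size is ceil(n/12^k), which equals 1 exactly when 12^k >= n.
So the depth is the smallest k with 12^k >= 218247, i.e. ceil(log_12(218247)).
12^4 = 20736 < 218247 <= 248832 = 12^5
Recursion depth = 5


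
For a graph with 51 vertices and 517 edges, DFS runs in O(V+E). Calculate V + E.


A full DFS traversal visits each vertex once and examines each edge once.
V = 51
E = 517
Sum = 51 + 517 = 568


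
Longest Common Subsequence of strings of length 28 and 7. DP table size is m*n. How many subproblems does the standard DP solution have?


DP table indexed by positions in both strings.
First string: 28 positions
Second string: 7 positions
Total = 28 * 7 = 196


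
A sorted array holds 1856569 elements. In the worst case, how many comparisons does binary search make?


Halving sequence: 1856569 -> 928284 -> 464142 -> 232071 -> 116035 -> 58017 -> 29008 -> 14504 -> 7252 -> 3626 -> 1813 -> 906 -> 453 -> 226 -> 113 -> 56 -> 28 -> 14 -> 7 -> 3 -> 1
Number of halvings = 20
Max comparisons = 20 + 1 = 21


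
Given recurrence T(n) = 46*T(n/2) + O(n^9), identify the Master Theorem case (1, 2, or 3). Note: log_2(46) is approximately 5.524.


Master Theorem parameters: a=46, b=2, c=9
log_b(a) = 5.524
Compare b^c with a: 2^9 = 512 > 46, so c > log_b(a).
Comparing c=9 vs log_b(a)=5.524:
9 > 5.524 => Case 3
Result: T(n) = O(n^9)
Master Theorem case = 3


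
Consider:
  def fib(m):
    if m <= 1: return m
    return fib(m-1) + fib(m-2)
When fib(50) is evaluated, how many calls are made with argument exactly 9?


Let N(m) = number of times fib(m) is called while evaluating fib(50).
N(50) = 1 (the initial call).
N(49) = 1 (only fib(50) calls it).
For 1 <= m <= 48: fib(m) is called by fib(m+1) and fib(m+2), so
  N(m) = N(m+1) + N(m+2).
fib(0) is called only by fib(2), so N(0) = N(2).
Walk down from m=50:
  N(50)=1, N(49)=1, N(48)=2, N(47)=3, N(46)=5, N(45)=8, N(44)=13, N(43)=21, N(42)=34, N(41)=55, N(40)=89, N(39)=144, N(38)=233, N(37)=377, N(36)=610, N(35)=987, N(34)=1597, N(33)=2584, N(32)=4181, N(31)=6765, N(30)=10946, N(29)=17711, N(28)=28657, N(27)=46368, N(26)=75025, N(25)=121393, N(24)=196418, N(23)=317811, N(22)=514229, N(21)=832040, N(20)=1346269, N(19)=2178309, N(18)=3524578, N(17)=5702887, N(16)=9227465, N(15)=14930352, N(14)=24157817, N(13)=39088169, N(12)=63245986, N(11)=102334155, N(10)=165580141, N(9)=267914296
N(9) = 267914296


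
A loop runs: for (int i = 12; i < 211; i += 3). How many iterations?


Loop starts at i = 12, increments by 3, stops when i >= 211.
Number of iterations = ceil((211 - 12) / 3)
= ceil(199 / 3)
= 67


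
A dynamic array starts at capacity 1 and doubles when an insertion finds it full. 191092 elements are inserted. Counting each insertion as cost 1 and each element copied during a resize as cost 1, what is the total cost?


n = 191092
Insertion costs: 191092
Resizes copy 1, 2, 4, ... up to the largest power of 2 that is <= n-1 = 191091, i.e. 131072.
Copy costs = 1 + 2 + 4 + 8 + 16 + 32 + 64 + 128 + 256 + 512 + 1024 + 2048 + 4096 + 8192 + 16384 + 32768 + 65536 + 131072 = 262143
Total = 191092 + 262143 = 453235


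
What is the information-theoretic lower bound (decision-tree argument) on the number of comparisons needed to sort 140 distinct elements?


A binary decision tree of height h has at most 2^h leaves and needs at least n! of them, so h >= ceil(log2(n!)).
140! is far too large to multiply out, so use Stirling's series:
  ln(n!) ~ n ln n - n + (1/2) ln(2 pi n) + 1/(12n)  (error below 1/(360 n^3), negligible here)
  ln(140) = 4.9416424
  n ln n = 140 * 4.9416424 = 691.8299
  (1/2) ln(2 pi * 140) = (1/2) ln(879.6459) = 3.3898
  1/(12*140) = 0.0006
  ln(140!) ~ 691.8299 - 140 + 3.3898 + 0.0006 = 555.2203
Convert to base 2: log2(140!) = 555.2203 / ln 2 = 555.2203 / 0.69314718 = 801.0136
ceil(801.0136) = 802


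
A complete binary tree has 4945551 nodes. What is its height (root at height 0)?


In a complete binary tree, level k holds nodes 2^k .. 2^(k+1)-1 (1-indexed).
Height = floor(log2(n)) = floor(log2(4945551)) = 22
Check: 2^22 = 4194304 <= 4945551 < 8388608 = 2^23


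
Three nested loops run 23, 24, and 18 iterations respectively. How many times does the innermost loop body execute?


Loop 1 (outermost): 23 iterations
Loop 2 (middle): 24 iterations per outer
Loop 3 (innermost): 18 iterations per middle
Total = 23 * 24 * 18 = 9936


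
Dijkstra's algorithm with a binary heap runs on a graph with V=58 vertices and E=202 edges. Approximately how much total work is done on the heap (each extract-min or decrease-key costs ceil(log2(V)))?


Dijkstra with a binary heap: each vertex is extracted once, each edge may relax once.
Each heap operation costs O(log V).
V + E = 58 + 202 = 260
ceil(log2(58)) = 6 (since 2^5 = 32 < 58 <= 64 = 2^6)
Total heap work = (V+E) * ceil(log2(V)) = 260 * 6 = 1560


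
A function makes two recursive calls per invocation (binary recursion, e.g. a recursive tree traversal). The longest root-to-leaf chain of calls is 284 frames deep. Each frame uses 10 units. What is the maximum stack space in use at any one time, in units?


Binary recursion: the two calls run one after the other, so only one root-to-leaf chain of frames is on the stack at a time.
Maximum depth (longest chain) = 284 frames
Each frame = 10 units
Max stack space = 284 * 10 = 2840


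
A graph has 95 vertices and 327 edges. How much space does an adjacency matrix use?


Adjacency matrix: V x V grid of entries
Space = V^2 = 95^2 = 95 * 95 = 9025


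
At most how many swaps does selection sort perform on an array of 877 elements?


Each of the 876 passes places one element in its final position.
Pass 1: swap minimum into position 0
Pass 2: swap minimum of remaining into position 1
...
Pass 876: last two elements, one swap
Maximum swaps = 877 - 1 = 876


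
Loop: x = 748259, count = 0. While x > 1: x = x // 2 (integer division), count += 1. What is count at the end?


The variable x halves each step:
x = 748259 -> 374129 -> 187064 -> 93532 -> 46766 -> 23383 -> 11691 -> 5845 -> 2922 -> 1461 -> 730 -> 365 -> 182 -> 91 -> 45 -> 22 -> 11 -> 5 -> 2 -> 1
Number of halvings = floor(log2(748259)) = 19


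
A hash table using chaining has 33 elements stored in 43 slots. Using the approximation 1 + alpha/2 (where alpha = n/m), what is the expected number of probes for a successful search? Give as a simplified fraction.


Load factor alpha = n/m = 33/43
Expected probes = 1 + alpha/2 = 1 + 33/(2*43)
= 1 + 33/86
= 86/86 + 33/86
= 119/86


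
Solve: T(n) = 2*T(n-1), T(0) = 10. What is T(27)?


Unrolling:
T(27) = 2*T(26) = 2^2*T(25) = ... = 2^27*T(0)
= 2^27 * 10
= 134217728 * 10 = 1342177280


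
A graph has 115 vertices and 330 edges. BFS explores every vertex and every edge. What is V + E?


A full BFS traversal dequeues each vertex once and examines each edge once.
Vertex visits: 115
Edge visits: 330
V + E = 115 + 330 = 445


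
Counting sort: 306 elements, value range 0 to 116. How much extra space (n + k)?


n = 306 (output array)
k = 117 (count array for 117 distinct values)
Extra space = 306 + 117 = 423


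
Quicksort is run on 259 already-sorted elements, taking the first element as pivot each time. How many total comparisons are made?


Sum of comparisons per partition:
258 + 257 + ... + 1 + 0
= 259 * (259 - 1) / 2
= 259 * 258 / 2
= 33411


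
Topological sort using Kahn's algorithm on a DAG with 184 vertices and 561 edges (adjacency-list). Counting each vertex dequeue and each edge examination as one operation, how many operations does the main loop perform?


Kahn's algorithm:
  1. Compute in-degrees: O(V + E)
  2. Process queue: each vertex dequeued once (O(V))
     each edge examined once (O(E))
Total = V + E = 184 + 561 = 745


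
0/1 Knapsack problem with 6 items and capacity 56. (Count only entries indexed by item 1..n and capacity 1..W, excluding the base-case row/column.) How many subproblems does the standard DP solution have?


The DP table is indexed by (item, capacity).
Rows: 6 items
Columns: 56 capacity values (1 to W)
Total subproblems = 6 * 56 = 336


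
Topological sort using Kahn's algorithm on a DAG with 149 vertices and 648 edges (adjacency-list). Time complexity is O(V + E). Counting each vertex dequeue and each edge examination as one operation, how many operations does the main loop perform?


Kahn's algorithm:
  1. Compute in-degrees: O(V + E)
  2. Process queue: each vertex dequeued once (O(V))
     each edge examined once (O(E))
Total = V + E = 149 + 648 = 797


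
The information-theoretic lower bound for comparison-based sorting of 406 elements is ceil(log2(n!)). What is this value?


A binary decision tree of height h has at most 2^h leaves and needs at least n! of them, so h >= ceil(log2(n!)).
406! is far too large to multiply out, so use Stirling's series:
  ln(n!) ~ n ln n - n + (1/2) ln(2 pi n) + 1/(12n)  (error below 1/(360 n^3), negligible here)
  ln(406) = 6.0063532
  n ln n = 406 * 6.0063532 = 2438.5794
  (1/2) ln(2 pi * 406) = (1/2) ln(2550.9732) = 3.9221
  1/(12*406) = 0.0002
  ln(406!) ~ 2438.5794 - 406 + 3.9221 + 0.0002 = 2036.5017
Convert to base 2: log2(406!) = 2036.5017 / ln 2 = 2036.5017 / 0.69314718 = 2938.0509
ceil(2938.0509) = 2939


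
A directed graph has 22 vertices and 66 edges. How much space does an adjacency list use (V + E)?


Adjacency list: one list head per vertex + one entry per edge
Vertex heads: 22
Edge entries: 66
Total = 22 + 66 = 88


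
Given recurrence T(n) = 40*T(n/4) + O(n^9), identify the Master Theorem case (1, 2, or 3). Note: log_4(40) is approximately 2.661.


Master Theorem parameters: a=40, b=4, c=9
log_b(a) = 2.661
Compare b^c with a: 4^9 = 262144 > 40, so c > log_b(a).
Comparing c=9 vs log_b(a)=2.661:
9 > 2.661 => Case 3
Result: T(n) = O(n^9)
Master Theorem case = 3


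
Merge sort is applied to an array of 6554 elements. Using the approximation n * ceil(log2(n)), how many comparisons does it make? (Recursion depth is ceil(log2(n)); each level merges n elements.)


Merge sort divides the array into halves recursively.
Number of levels = ceil(log2(6554)) = 13
At each level, approximately n = 6554 comparisons are needed for merging.
Total comparisons ~ n * ceil(log2(n)) = 6554 * 13 = 85202


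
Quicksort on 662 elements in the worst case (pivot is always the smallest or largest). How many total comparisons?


In the worst case, each partition step picks the worst pivot:
  Partition 1: 661 comparisons (n-1 elements to compare)
  Partition 2: 660 comparisons
  Partition 3: 659 comparisons
  Partition 4: 658 comparisons
  Partition 5: 657 comparisons
  ...
  Last partition: 0 comparisons
Total = (n-1) + (n-2) + ... + 1 + 0 = n*(n-1)/2
= 662*661/2 = 218791


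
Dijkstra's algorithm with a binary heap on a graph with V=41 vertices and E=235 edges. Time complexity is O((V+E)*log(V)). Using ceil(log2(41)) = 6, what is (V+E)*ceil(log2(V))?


Dijkstra with a binary heap: each vertex is extracted once, each edge may relax once.
Each heap operation costs O(log V).
V + E = 41 + 235 = 276
ceil(log2(41)) = 6 (since 2^5 = 32 < 41 <= 64 = 2^6)
Total heap work = (V+E) * ceil(log2(V)) = 276 * 6 = 1656


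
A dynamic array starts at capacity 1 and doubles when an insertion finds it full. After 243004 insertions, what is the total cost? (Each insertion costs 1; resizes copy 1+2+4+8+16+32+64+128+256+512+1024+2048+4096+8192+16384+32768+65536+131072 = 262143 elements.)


Insertion cost: 243004 (one per element)
Resizes occur just before inserting elements 2, 3, 5, 9, ...
Elements copied at each resize: 1 + 2 + 4 + 8 + 16 + 32 + 64 + 128 + 256 + 512 + 1024 + 2048 + 4096 + 8192 + 16384 + 32768 + 65536 + 131072
Sum of copies = 262143 (geometric series: 2^k - 1)
Total = 243004 + 262143 = 505147


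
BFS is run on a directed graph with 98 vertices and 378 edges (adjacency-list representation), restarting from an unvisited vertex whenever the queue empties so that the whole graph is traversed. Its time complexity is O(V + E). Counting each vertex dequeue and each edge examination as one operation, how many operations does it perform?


A full BFS traversal dequeues each vertex exactly once and examines each directed edge exactly once.
V = 98 (vertex processing cost)
E = 378 (edge examination cost)
Total operations proportional to V + E = 98 + 378 = 476


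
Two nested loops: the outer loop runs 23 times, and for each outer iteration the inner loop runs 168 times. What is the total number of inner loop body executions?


Outer loop: 23 iterations
Inner loop: 168 iterations per outer iteration
Total = 23 * 168 = 3864


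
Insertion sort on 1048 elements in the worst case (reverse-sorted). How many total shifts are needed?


In the worst case (reverse-sorted), each element shifts past all previous:
  Element 1: 1 shifts
  Element 2: 2 shifts
  Element 3: 3 shifts
  Element 4: 4 shifts
  Element 5: 5 shifts
  ...
  Element 1047: 1047 shifts
Total = 1 + 2 + ... + 1047
= 1048*(1048-1)/2 = 548628


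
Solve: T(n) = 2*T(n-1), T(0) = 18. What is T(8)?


Unrolling:
T(8) = 2*T(7) = 2^2*T(6) = ... = 2^8*T(0)
= 2^8 * 18
= 256 * 18 = 4608


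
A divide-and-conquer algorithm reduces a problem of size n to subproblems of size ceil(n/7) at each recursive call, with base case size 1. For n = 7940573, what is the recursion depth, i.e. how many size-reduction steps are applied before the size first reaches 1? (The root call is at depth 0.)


Each step divides the size by 7 (rounding up); after k steps the size is ceil(n/7^k), which equals 1 exactly when 7^k >= n.
So the depth is the smallest k with 7^k >= 7940573, i.e. ceil(log_7(7940573)).
7^8 = 5764801 < 7940573 <= 40353607 = 7^9
Recursion depth = 9


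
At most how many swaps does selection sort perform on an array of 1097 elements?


Each of the 1096 passes places one element in its final position.
Pass 1: swap minimum into position 0
Pass 2: swap minimum of remaining into position 1
...
Pass 1096: last two elements, one swap
Maximum swaps = 1097 - 1 = 1096


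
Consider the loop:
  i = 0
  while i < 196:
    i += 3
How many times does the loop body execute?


Starting at i = 0, each iteration adds 3.
Iterations until i >= 196:
  Iteration 1: i = 0 -> i = 3
  Iteration 2: i = 3 -> i = 6
  Iteration 3: i = 6 -> i = 9
  Iteration 4: i = 9 -> i = 12
  Iteration 5: i = 12 -> i = 15
  Iteration 6: i = 15 -> i = 18
  Iteration 7: i = 18 -> i = 21
  Iteration 8: i = 21 -> i = 24
  ... continuing ...
Total iterations = ceil(196/3) = 66


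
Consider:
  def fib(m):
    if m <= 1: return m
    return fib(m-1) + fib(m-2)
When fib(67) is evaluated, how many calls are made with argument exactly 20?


Let N(m) = number of times fib(m) is called while evaluating fib(67).
N(67) = 1 (the initial call).
N(66) = 1 (only fib(67) calls it).
For 1 <= m <= 65: fib(m) is called by fib(m+1) and fib(m+2), so
  N(m) = N(m+1) + N(m+2).
fib(0) is called only by fib(2), so N(0) = N(2).
Walk down from m=67:
  N(67)=1, N(66)=1, N(65)=2, N(64)=3, N(63)=5, N(62)=8, N(61)=13, N(60)=21, N(59)=34, N(58)=55, N(57)=89, N(56)=144, N(55)=233, N(54)=377, N(53)=610, N(52)=987, N(51)=1597, N(50)=2584, N(49)=4181, N(48)=6765, N(47)=10946, N(46)=17711, N(45)=28657, N(44)=46368, N(43)=75025, N(42)=121393, N(41)=196418, N(40)=317811, N(39)=514229, N(38)=832040, N(37)=1346269, N(36)=2178309, N(35)=3524578, N(34)=5702887, N(33)=9227465, N(32)=14930352, N(31)=24157817, N(30)=39088169, N(29)=63245986, N(28)=102334155, N(27)=165580141, N(26)=267914296, N(25)=433494437, N(24)=701408733, N(23)=1134903170, N(22)=1836311903, N(21)=2971215073, N(20)=4807526976
N(20) = 4807526976


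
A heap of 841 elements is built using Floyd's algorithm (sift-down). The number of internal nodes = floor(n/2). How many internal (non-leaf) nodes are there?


Leaf nodes occupy roughly half the array.
Sift-down is called for each internal node, starting from the last one.
Internal nodes = floor(n/2) = floor(841/2) = 420


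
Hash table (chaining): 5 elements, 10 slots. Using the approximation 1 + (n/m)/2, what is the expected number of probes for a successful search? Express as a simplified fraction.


Computing expected probes:
alpha = 5/10
= 1 + alpha/2
= 1 + 5/(2*10)
= (2*10 + 5) / (2*10)
= 25/20 = 5/4


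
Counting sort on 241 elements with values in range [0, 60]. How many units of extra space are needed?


Output array size: 241 (to store sorted result)
Count array size: 61 (one slot per possible value, range 0 to 60)
Total extra space = 241 + 61 = 302


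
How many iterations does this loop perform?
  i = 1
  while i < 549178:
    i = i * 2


The loop variable doubles each iteration:
i = 1 -> 2 -> 4 -> 8 -> 16 -> 32 -> 64 -> 128 -> 256 -> 512 -> 1024 -> 2048 -> 4096 -> 8192 -> 16384 -> 32768 -> 65536 -> 131072 -> 262144 -> 524288 -> 1048576 (stop, 1048576 >= 549178)
Number of doublings = ceil(log2(549178)) = 20


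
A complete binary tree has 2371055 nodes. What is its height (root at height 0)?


In a complete binary tree, level k holds nodes 2^k .. 2^(k+1)-1 (1-indexed).
Height = floor(log2(n)) = floor(log2(2371055)) = 21
Check: 2^21 = 2097152 <= 2371055 < 4194304 = 2^22


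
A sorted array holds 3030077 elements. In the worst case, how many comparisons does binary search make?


Halving sequence: 3030077 -> 1515038 -> 757519 -> 378759 -> 189379 -> 94689 -> 47344 -> 23672 -> 11836 -> 5918 -> 2959 -> 1479 -> 739 -> 369 -> 184 -> 92 -> 46 -> 23 -> 11 -> 5 -> 2 -> 1
Number of halvings = 21
Max comparisons = 21 + 1 = 22


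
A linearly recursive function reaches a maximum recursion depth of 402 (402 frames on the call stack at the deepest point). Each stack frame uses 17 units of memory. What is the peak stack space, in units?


Maximum recursion depth = 402 frames
Memory per frame = 17 units
Total stack space = depth * frame_size
= 402 * 17 = 6834


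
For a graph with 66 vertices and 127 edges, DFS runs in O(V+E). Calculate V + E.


A full DFS traversal visits each vertex once and examines each edge once.
V = 66
E = 127
Sum = 66 + 127 = 193


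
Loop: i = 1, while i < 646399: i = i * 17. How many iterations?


i multiplies by 17 each step:
i = 1 -> 17 -> 289 -> 4913 -> 83521 -> 1419857 (stop)
Iterations = ceil(log_17(646399)) = 5


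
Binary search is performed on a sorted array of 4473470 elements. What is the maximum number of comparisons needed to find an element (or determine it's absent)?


Binary search halves the search space each comparison:
  Step 1: search space = 4473470 -> 2236735
  Step 2: search space = 2236735 -> 1118367
  Step 3: search space = 1118367 -> 559183
  Step 4: search space = 559183 -> 279591
  Step 5: search space = 279591 -> 139795
  Step 6: search space = 139795 -> 69897
  Step 7: search space = 69897 -> 34948
  Step 8: search space = 34948 -> 17474
  Step 9: search space = 17474 -> 8737
  Step 10: search space = 8737 -> 4368
  Step 11: search space = 4368 -> 2184
  Step 12: search space = 2184 -> 1092
  Step 13: search space = 1092 -> 546
  Step 14: search space = 546 -> 273
  Step 15: search space = 273 -> 136
  Step 16: search space = 136 -> 68
  Step 17: search space = 68 -> 34
  Step 18: search space = 34 -> 17
  Step 19: search space = 17 -> 8
  Step 20: search space = 8 -> 4
  Step 21: search space = 4 -> 2
  Step 22: search space = 2 -> 1
  Step 23: search space = 1 (final check)
Maximum comparisons = floor(log2(4473470)) + 1 = 22 + 1 = 23


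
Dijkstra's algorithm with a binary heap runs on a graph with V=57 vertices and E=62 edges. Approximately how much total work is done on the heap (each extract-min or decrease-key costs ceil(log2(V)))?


Dijkstra with a binary heap: each vertex is extracted once, each edge may relax once.
Each heap operation costs O(log V).
V + E = 57 + 62 = 119
ceil(log2(57)) = 6 (since 2^5 = 32 < 57 <= 64 = 2^6)
Total heap work = (V+E) * ceil(log2(V)) = 119 * 6 = 714


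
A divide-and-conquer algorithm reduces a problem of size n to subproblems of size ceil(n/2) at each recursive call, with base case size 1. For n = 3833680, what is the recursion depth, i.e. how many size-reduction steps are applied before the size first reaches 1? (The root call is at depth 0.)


Each step divides the size by 2 (rounding up); after k steps the size is ceil(n/2^k), which equals 1 exactly when 2^k >= n.
So the depth is the smallest k with 2^k >= 3833680, i.e. ceil(log_2(3833680)).
2^21 = 2097152 < 3833680 <= 4194304 = 2^22
Recursion depth = 22


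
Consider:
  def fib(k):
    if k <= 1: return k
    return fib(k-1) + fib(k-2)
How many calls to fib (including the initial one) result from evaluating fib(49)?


Let C(m) = total calls to evaluate fib(m). Then C(0)=C(1)=1, and
C(m) = 1 + C(m-1) + C(m-2) for m >= 2.
Build the table (each entry = 1 + previous two):
  C(0) = 1
  C(1) = 1
  C(2) = 1 + 1 + 1 = 3
  C(3) = 1 + 3 + 1 = 5
  C(4) = 1 + 5 + 3 = 9
  C(5) = 1 + 9 + 5 = 15
  C(6) = 1 + 15 + 9 = 25
  C(7) = 1 + 25 + 15 = 41
  C(8) = 1 + 41 + 25 = 67
  C(9) = 1 + 67 + 41 = 109
  C(10) = 1 + 109 + 67 = 177
  C(11) = 1 + 177 + 109 = 287
  C(12) = 1 + 287 + 177 = 465
  C(13) = 1 + 465 + 287 = 753
  C(14) = 1 + 753 + 465 = 1219
  C(15) = 1 + 1219 + 753 = 1973
  C(16) = 1 + 1973 + 1219 = 3193
  C(17) = 1 + 3193 + 1973 = 5167
  C(18) = 1 + 5167 + 3193 = 8361
  C(19) = 1 + 8361 + 5167 = 13529
  C(20) = 1 + 13529 + 8361 = 21891
  C(21) = 1 + 21891 + 13529 = 35421
  C(22) = 1 + 35421 + 21891 = 57313
  C(23) = 1 + 57313 + 35421 = 92735
  C(24) = 1 + 92735 + 57313 = 150049
  C(25) = 1 + 150049 + 92735 = 242785
  C(26) = 1 + 242785 + 150049 = 392835
  C(27) = 1 + 392835 + 242785 = 635621
  C(28) = 1 + 635621 + 392835 = 1028457
  C(29) = 1 + 1028457 + 635621 = 1664079
  C(30) = 1 + 1664079 + 1028457 = 2692537
  C(31) = 1 + 2692537 + 1664079 = 4356617
  C(32) = 1 + 4356617 + 2692537 = 7049155
  C(33) = 1 + 7049155 + 4356617 = 11405773
  C(34) = 1 + 11405773 + 7049155 = 18454929
  C(35) = 1 + 18454929 + 11405773 = 29860703
  C(36) = 1 + 29860703 + 18454929 = 48315633
  C(37) = 1 + 48315633 + 29860703 = 78176337
  C(38) = 1 + 78176337 + 48315633 = 126491971
  C(39) = 1 + 126491971 + 78176337 = 204668309
  C(40) = 1 + 204668309 + 126491971 = 331160281
  C(41) = 1 + 331160281 + 204668309 = 535828591
  C(42) = 1 + 535828591 + 331160281 = 866988873
  C(43) = 1 + 866988873 + 535828591 = 1402817465
  C(44) = 1 + 1402817465 + 866988873 = 2269806339
  C(45) = 1 + 2269806339 + 1402817465 = 3672623805
  C(46) = 1 + 3672623805 + 2269806339 = 5942430145
  C(47) = 1 + 5942430145 + 3672623805 = 9615053951
  C(48) = 1 + 9615053951 + 5942430145 = 15557484097
  C(49) = 1 + 15557484097 + 9615053951 = 25172538049
Total calls for fib(49) = 25172538049


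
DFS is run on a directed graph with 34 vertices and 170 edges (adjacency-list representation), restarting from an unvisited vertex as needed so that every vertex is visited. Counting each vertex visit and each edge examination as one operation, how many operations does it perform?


A full DFS traversal processes each vertex exactly once (push/pop on stack).
Each directed edge is examined once.
V = 34, E = 170
V + E = 204


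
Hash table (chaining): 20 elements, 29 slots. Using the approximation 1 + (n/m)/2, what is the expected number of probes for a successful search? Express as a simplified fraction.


Computing expected probes:
alpha = 20/29
= 1 + alpha/2
= 1 + 20/(2*29)
= (2*29 + 20) / (2*29)
= 78/58 = 39/29


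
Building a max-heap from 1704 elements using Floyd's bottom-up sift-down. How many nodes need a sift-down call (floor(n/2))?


In a heap of 1704 elements (0-indexed array):
  Last element index: 1703
  Parent of last element: floor((1703 - 1) / 2) = 851
  Internal nodes: indices 0 to 851
  Count = floor(1704/2) = 852


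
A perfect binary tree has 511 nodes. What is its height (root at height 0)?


For a perfect binary tree of height h: n = 2^(h+1) - 1, so h = log2(n+1) - 1.
  n + 1 = 512 = 2^9
  log2(512) = 9
  height = 9 - 1 = 8


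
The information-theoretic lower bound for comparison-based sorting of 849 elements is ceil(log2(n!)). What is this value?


A binary decision tree of height h has at most 2^h leaves and needs at least n! of them, so h >= ceil(log2(n!)).
849! is far too large to multiply out, so use Stirling's series:
  ln(n!) ~ n ln n - n + (1/2) ln(2 pi n) + 1/(12n)  (error below 1/(360 n^3), negligible here)
  ln(849) = 6.7440592
  n ln n = 849 * 6.7440592 = 5725.7063
  (1/2) ln(2 pi * 849) = (1/2) ln(5334.4243) = 4.2910
  1/(12*849) = 0.0001
  ln(849!) ~ 5725.7063 - 849 + 4.2910 + 0.0001 = 4880.9974
Convert to base 2: log2(849!) = 4880.9974 / ln 2 = 4880.9974 / 0.69314718 = 7041.7907
ceil(7041.7907) = 7042


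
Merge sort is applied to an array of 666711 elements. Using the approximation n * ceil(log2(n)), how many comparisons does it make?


Merge sort divides the array into halves recursively.
Number of levels = ceil(log2(666711)) = 20
At each level, approximately n = 666711 comparisons are needed for merging.
Total comparisons ~ n * ceil(log2(n)) = 666711 * 20 = 13334220


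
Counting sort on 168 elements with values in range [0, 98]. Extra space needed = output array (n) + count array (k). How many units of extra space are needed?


Output array size: 168 (to store sorted result)
Count array size: 99 (one slot per possible value, range 0 to 98)
Total extra space = 168 + 99 = 267


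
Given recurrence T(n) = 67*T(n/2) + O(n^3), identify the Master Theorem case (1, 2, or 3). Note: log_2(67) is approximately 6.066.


Master Theorem parameters: a=67, b=2, c=3
log_b(a) = 6.066
Compare b^c with a: 2^3 = 8 < 67, so c < log_b(a).
Comparing c=3 vs log_b(a)=6.066:
3 < 6.066 => Case 1
Result: T(n) = O(n^(log_2 67)) ~ O(n^6.066)
Master Theorem case = 1


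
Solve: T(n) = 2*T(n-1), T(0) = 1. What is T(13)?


Unrolling:
T(13) = 2*T(12) = 2^2*T(11) = ... = 2^13*T(0)
= 2^13 * 1
= 8192 * 1 = 8192


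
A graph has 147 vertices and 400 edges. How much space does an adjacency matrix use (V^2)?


Adjacency matrix: V x V grid of entries
Space = V^2 = 147^2 = 147 * 147 = 21609


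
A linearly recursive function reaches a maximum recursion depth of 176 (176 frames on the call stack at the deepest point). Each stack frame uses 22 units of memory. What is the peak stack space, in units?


Maximum recursion depth = 176 frames
Memory per frame = 22 units
Total stack space = depth * frame_size
= 176 * 22 = 3872


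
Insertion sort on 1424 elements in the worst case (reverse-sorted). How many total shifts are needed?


In the worst case (reverse-sorted), each element shifts past all previous:
  Element 1: 1 shifts
  Element 2: 2 shifts
  Element 3: 3 shifts
  Element 4: 4 shifts
  Element 5: 5 shifts
  ...
  Element 1423: 1423 shifts
Total = 1 + 2 + ... + 1423
= 1424*(1424-1)/2 = 1013176


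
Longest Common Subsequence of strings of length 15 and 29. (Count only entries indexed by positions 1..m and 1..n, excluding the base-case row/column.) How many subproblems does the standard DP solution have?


DP table indexed by positions in both strings.
First string: 15 positions
Second string: 29 positions
Total = 15 * 29 = 435


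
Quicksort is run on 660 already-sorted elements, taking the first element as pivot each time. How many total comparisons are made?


Sum of comparisons per partition:
659 + 658 + ... + 1 + 0
= 660 * (660 - 1) / 2
= 660 * 659 / 2
= 217470


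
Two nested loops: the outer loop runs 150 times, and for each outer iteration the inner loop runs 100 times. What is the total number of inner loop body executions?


Outer loop: 150 iterations
Inner loop: 100 iterations per outer iteration
Total = 150 * 100 = 15000
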